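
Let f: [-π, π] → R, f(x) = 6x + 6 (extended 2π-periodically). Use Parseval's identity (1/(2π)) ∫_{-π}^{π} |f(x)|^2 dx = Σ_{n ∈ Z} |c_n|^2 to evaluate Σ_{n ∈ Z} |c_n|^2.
Σ |c_n|^2 = 12π^2 + 36

Expand and integrate term by term over [-π, π]:
  ∫ (6x)^2 dx = 36·(2π^3/3); ∫ 2·6·(6)·x dx = 0 (odd integrand); ∫ 6^2 dx = 36·2π.
So (1/(2π)) ∫_{-π}^{π} (6x + 6)^2 dx = 36π^2/3 + 36 = 12π^2 + 36.
Parseval ⇒ Σ |c_n|^2 = 12π^2 + 36.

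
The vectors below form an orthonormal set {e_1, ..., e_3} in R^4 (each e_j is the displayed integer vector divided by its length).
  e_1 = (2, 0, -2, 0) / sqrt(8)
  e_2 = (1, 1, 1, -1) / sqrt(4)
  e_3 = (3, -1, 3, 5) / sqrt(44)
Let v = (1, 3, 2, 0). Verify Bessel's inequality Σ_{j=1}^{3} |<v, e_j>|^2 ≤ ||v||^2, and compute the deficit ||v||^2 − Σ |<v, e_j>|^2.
Σ |<v, e_j>|^2 = 227/22; ||v||^2 = 14; deficit = 81/22

Write each e_j = u_j / sqrt(<u_j, u_j>) where u_j is the displayed integer vector. Then <v, e_j> = <v, u_j> / sqrt(<u_j, u_j>), so |<v, e_j>|^2 = <v, u_j>^2 / <u_j, u_j>.
Coefficients: <v, e_1> = -2/sqrt(8), <v, e_2> = 6/sqrt(4), <v, e_3> = 6/sqrt(44).
Square and sum: Σ |<v, e_j>|^2 = 227/22.
Compute ||v||^2 = v·v = 14.
Deficit = 14 − 227/22 = 81/22 ≥ 0, confirming Bessel's inequality. (The deficit equals ||v − Σ <v,e_j> e_j||^2, the squared distance from v to span{e_j}.)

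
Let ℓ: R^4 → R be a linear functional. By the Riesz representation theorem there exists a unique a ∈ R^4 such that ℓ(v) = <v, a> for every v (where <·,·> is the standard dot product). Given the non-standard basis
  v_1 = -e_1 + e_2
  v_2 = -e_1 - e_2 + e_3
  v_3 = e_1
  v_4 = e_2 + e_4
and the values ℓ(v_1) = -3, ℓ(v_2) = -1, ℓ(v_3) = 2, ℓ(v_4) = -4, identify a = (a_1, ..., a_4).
a = (2, -1, 0, -3)

Write a = (a_1, ..., a_4) in the standard basis. For each basis vector v_i, ℓ(v_i) = <v_i, a> is a linear equation in the a_j's. Collect the n equations into a matrix system V a = ℓ, where row i of V is v_i (expressed in the standard basis). Since V is invertible (lower-triangular with 1s on the diagonal, up to permutation), solve by back-substitution:
  V =
[[-1, 1, 0, 0],
 [-1, -1, 1, 0],
 [1, 0, 0, 0],
 [0, 1, 0, 1]]
  V a = (-3, -1, 2, -4)
Solving gives a = (2, -1, 0, -3).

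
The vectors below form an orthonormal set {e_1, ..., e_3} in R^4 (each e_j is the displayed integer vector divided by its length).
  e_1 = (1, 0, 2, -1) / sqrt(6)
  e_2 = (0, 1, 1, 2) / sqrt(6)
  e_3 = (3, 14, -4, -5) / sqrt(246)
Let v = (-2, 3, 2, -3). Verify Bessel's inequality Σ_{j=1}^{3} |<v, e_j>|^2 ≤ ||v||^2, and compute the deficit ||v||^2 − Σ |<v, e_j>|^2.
Σ |<v, e_j>|^2 = 2915/246; ||v||^2 = 26; deficit = 3481/246

Write each e_j = u_j / sqrt(<u_j, u_j>) where u_j is the displayed integer vector. Then <v, e_j> = <v, u_j> / sqrt(<u_j, u_j>), so |<v, e_j>|^2 = <v, u_j>^2 / <u_j, u_j>.
Coefficients: <v, e_1> = 5/sqrt(6), <v, e_2> = -1/sqrt(6), <v, e_3> = 43/sqrt(246).
Square and sum: Σ |<v, e_j>|^2 = 2915/246.
Compute ||v||^2 = v·v = 26.
Deficit = 26 − 2915/246 = 3481/246 ≥ 0, confirming Bessel's inequality. (The deficit equals ||v − Σ <v,e_j> e_j||^2, the squared distance from v to span{e_j}.)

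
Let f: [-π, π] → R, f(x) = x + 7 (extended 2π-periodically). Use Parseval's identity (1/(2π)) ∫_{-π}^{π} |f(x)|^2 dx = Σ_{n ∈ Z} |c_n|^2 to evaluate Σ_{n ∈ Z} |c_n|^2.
Σ |c_n|^2 = π^2/3 + 49

Expand and integrate term by term over [-π, π]:
  ∫ (x)^2 dx = 1·(2π^3/3); ∫ 2·1·(7)·x dx = 0 (odd integrand); ∫ 7^2 dx = 49·2π.
So (1/(2π)) ∫_{-π}^{π} (x + 7)^2 dx = 1π^2/3 + 49 = π^2/3 + 49.
Parseval ⇒ Σ |c_n|^2 = π^2/3 + 49.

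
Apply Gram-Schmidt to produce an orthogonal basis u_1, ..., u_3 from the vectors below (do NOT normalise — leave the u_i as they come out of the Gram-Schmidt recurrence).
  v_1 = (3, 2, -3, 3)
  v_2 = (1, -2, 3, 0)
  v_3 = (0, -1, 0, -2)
Orthogonal basis:
  u_1 = (3, 2, -3, 3)
  u_2 = (61/31, -42/31, 63/31, 30/31)
  u_3 = (147/167, -93/167, -111/167, -196/167)

Apply the Gram-Schmidt recurrence
  u_1 = v_1
  u_i = v_i − Σ_{j<i} ((v_i · u_j) / (u_j · u_j)) · u_j.

Step by step this gives:
  u_1 = (3, 2, -3, 3)
  u_2 = (61/31, -42/31, 63/31, 30/31)
  u_3 = (147/167, -93/167, -111/167, -196/167)

Orthogonality check:
  u_2 · u_1 = 0 (should be 0)
  u_3 · u_1 = 0 (should be 0)
  u_3 · u_2 = 0 (should be 0)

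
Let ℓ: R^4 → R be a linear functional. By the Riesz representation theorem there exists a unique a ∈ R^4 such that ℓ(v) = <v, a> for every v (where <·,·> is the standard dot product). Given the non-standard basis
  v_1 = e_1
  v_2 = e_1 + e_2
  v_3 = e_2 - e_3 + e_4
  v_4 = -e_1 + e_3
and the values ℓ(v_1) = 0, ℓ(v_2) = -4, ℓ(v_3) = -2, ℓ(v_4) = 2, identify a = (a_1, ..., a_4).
a = (0, -4, 2, 4)

Write a = (a_1, ..., a_4) in the standard basis. For each basis vector v_i, ℓ(v_i) = <v_i, a> is a linear equation in the a_j's. Collect the n equations into a matrix system V a = ℓ, where row i of V is v_i (expressed in the standard basis). Since V is invertible (lower-triangular with 1s on the diagonal, up to permutation), solve by back-substitution:
  V =
[[1, 0, 0, 0],
 [1, 1, 0, 0],
 [0, 1, -1, 1],
 [-1, 0, 1, 0]]
  V a = (0, -4, -2, 2)
Solving gives a = (0, -4, 2, 4).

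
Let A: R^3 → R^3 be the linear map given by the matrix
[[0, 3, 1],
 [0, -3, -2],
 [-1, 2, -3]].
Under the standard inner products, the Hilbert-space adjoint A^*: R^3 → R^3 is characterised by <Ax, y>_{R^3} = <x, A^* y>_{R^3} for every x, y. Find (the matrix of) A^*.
A^* = A^T =
[[0, 0, -1],
 [3, -3, 2],
 [1, -2, -3]]

For real matrices with standard dot products, the defining identity <Ax, y> = <x, A^* y> gives (Ax)^T y = x^T (A^*) y, i.e. x^T A^T y = x^T (A^*) y. Since this holds for all x, y, we must have A^* = A^T. Therefore
A^* =
[[0, 0, -1],
 [3, -3, 2],
 [1, -2, -3]].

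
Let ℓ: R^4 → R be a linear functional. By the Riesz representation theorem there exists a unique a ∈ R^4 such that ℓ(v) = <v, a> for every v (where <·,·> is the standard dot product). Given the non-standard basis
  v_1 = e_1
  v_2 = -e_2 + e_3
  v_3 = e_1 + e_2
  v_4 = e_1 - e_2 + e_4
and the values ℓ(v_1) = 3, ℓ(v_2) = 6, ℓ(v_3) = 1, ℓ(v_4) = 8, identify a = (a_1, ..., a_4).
a = (3, -2, 4, 3)

Write a = (a_1, ..., a_4) in the standard basis. For each basis vector v_i, ℓ(v_i) = <v_i, a> is a linear equation in the a_j's. Collect the n equations into a matrix system V a = ℓ, where row i of V is v_i (expressed in the standard basis). Since V is invertible (lower-triangular with 1s on the diagonal, up to permutation), solve by back-substitution:
  V =
[[1, 0, 0, 0],
 [0, -1, 1, 0],
 [1, 1, 0, 0],
 [1, -1, 0, 1]]
  V a = (3, 6, 1, 8)
Solving gives a = (3, -2, 4, 3).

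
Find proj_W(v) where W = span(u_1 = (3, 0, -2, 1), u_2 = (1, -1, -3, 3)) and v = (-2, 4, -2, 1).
proj_W(v) = (-57/68, -27/68, -25/68, 53/68)

Set up U = [u_1 | ... | u_2] ∈ R^(4×2). The projector onto W = col(U) is P = U (U^T U)^(-1) U^T.
Compute U^T U =
  [14, 12]
  [12, 20],
and U^T v = (-1, 3).
Solve U^T U · c = U^T v for the coefficients: c = (-7/17, 27/68). The projection is proj_W(v) = U c.
Check: (v - proj_W(v)) · u_1 = 0  (should be 0).
Check: (v - proj_W(v)) · u_2 = 0  (should be 0).
Result: proj_W(v) = (-57/68, -27/68, -25/68, 53/68).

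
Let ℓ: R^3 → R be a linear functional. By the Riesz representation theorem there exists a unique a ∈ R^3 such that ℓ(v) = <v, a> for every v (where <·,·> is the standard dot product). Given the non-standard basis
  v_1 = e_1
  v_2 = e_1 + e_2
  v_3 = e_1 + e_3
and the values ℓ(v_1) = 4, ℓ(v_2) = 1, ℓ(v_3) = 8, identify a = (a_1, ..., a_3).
a = (4, -3, 4)

Write a = (a_1, ..., a_3) in the standard basis. For each basis vector v_i, ℓ(v_i) = <v_i, a> is a linear equation in the a_j's. Collect the n equations into a matrix system V a = ℓ, where row i of V is v_i (expressed in the standard basis). Since V is invertible (lower-triangular with 1s on the diagonal, up to permutation), solve by back-substitution:
  V =
[[1, 0, 0],
 [1, 1, 0],
 [1, 0, 1]]
  V a = (4, 1, 8)
Solving gives a = (4, -3, 4).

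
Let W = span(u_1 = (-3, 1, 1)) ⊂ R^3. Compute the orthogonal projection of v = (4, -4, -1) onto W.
proj_W(v) = (51/11, -17/11, -17/11)

Set up U = [u_1 | ... | u_1] ∈ R^(3×1). The projector onto W = col(U) is P = U (U^T U)^(-1) U^T.
Compute U^T U =
  [11],
and U^T v = (-17).
Solve U^T U · c = U^T v for the coefficients: c = (-17/11). The projection is proj_W(v) = U c.
Check: (v - proj_W(v)) · u_1 = 0  (should be 0).
Result: proj_W(v) = (51/11, -17/11, -17/11).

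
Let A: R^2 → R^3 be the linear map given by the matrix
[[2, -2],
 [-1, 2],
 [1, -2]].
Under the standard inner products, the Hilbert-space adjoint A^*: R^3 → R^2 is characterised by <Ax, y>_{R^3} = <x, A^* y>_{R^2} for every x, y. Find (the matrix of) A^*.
A^* = A^T =
[[2, -1, 1],
 [-2, 2, -2]]

For real matrices with standard dot products, the defining identity <Ax, y> = <x, A^* y> gives (Ax)^T y = x^T (A^*) y, i.e. x^T A^T y = x^T (A^*) y. Since this holds for all x, y, we must have A^* = A^T. Therefore
A^* =
[[2, -1, 1],
 [-2, 2, -2]].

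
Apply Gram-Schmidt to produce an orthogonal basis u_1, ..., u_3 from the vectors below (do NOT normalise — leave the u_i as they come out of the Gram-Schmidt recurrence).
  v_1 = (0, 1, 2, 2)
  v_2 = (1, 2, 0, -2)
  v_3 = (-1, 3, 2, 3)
Orthogonal basis:
  u_1 = (0, 1, 2, 2)
  u_2 = (1, 20/9, 4/9, -14/9)
  u_3 = (-94/77, 82/77, -76/77, 5/11)

Apply the Gram-Schmidt recurrence
  u_1 = v_1
  u_i = v_i − Σ_{j<i} ((v_i · u_j) / (u_j · u_j)) · u_j.

Step by step this gives:
  u_1 = (0, 1, 2, 2)
  u_2 = (1, 20/9, 4/9, -14/9)
  u_3 = (-94/77, 82/77, -76/77, 5/11)

Orthogonality check:
  u_2 · u_1 = 0 (should be 0)
  u_3 · u_1 = 0 (should be 0)
  u_3 · u_2 = 0 (should be 0)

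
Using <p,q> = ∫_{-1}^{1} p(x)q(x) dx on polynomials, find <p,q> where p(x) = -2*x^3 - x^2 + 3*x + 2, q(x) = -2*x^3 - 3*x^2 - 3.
<p,q> = -492/35

Expand the product: p(x)·q(x) = 4*x^6 + 8*x^5 - 3*x^4 - 7*x^3 - 3*x^2 - 9*x - 6.
∫_{-1}^{1} of each monomial x^k gives [2/(k+1) if k even, 0 if k odd]. Integrating term-by-term (or equivalently evaluating the antiderivative F(x) = 4*x^7/7 + 4*x^6/3 - 3*x^5/5 - 7*x^4/4 - x^3 - 9*x^2/2 - 6*x at the endpoints):
  F(1) − F(−1) = -5017/420 − (887/420) = -492/35.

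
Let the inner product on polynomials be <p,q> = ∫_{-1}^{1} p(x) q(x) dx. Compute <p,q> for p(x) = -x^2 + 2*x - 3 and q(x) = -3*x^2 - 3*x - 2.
<p,q> = 248/15

Expand the product: p(x)·q(x) = 3*x^4 - 3*x^3 + 5*x^2 + 5*x + 6.
∫_{-1}^{1} of each monomial x^k gives [2/(k+1) if k even, 0 if k odd]. Integrating term-by-term (or equivalently evaluating the antiderivative F(x) = 3*x^5/5 - 3*x^4/4 + 5*x^3/3 + 5*x^2/2 + 6*x at the endpoints):
  F(1) − F(−1) = 601/60 − (-391/60) = 248/15.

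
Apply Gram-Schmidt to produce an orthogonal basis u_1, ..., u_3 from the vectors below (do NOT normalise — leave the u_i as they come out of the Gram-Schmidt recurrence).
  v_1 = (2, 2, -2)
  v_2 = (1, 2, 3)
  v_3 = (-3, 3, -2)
Orthogonal basis:
  u_1 = (2, 2, -2)
  u_2 = (1, 2, 3)
  u_3 = (-145/42, 58/21, -29/42)

Apply the Gram-Schmidt recurrence
  u_1 = v_1
  u_i = v_i − Σ_{j<i} ((v_i · u_j) / (u_j · u_j)) · u_j.

Step by step this gives:
  u_1 = (2, 2, -2)
  u_2 = (1, 2, 3)
  u_3 = (-145/42, 58/21, -29/42)

Orthogonality check:
  u_2 · u_1 = 0 (should be 0)
  u_3 · u_1 = 0 (should be 0)
  u_3 · u_2 = 0 (should be 0)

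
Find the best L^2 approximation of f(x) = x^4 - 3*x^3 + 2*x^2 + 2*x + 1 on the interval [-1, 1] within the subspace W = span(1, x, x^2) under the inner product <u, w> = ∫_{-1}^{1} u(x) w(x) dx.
g(x) = 20*x^2/7 + x/5 + 32/35

The best approximation g ∈ W is the orthogonal projection of f onto W. Writing g = a_0 + a_1 x + a_2 x^2, the coefficients solve the normal equations G · a = b where
  G_{ij} = <φ_i, φ_j> and b_i = <f, φ_i>, with φ_0 = 1, φ_1 = x, φ_2 = x^2.
G =
  [2, 0, 2/3]
  [0, 2/3, 0]
  [2/3, 0, 2/5],
b = (56/15, 2/15, 184/105).
Solving gives a_0 = 32/35, a_1 = 1/5, a_2 = 20/7, so
  g(x) = 20*x^2/7 + x/5 + 32/35.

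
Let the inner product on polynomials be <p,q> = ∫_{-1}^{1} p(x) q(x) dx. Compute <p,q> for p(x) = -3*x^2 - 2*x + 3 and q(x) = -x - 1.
<p,q> = -8/3

Expand the product: p(x)·q(x) = 3*x^3 + 5*x^2 - x - 3.
∫_{-1}^{1} of each monomial x^k gives [2/(k+1) if k even, 0 if k odd]. Integrating term-by-term (or equivalently evaluating the antiderivative F(x) = 3*x^4/4 + 5*x^3/3 - x^2/2 - 3*x at the endpoints):
  F(1) − F(−1) = -13/12 − (19/12) = -8/3.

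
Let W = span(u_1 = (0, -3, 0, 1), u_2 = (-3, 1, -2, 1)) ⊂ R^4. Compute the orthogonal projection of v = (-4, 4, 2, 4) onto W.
proj_W(v) = (-216/73, 204/73, -144/73, 28/73)

Set up U = [u_1 | ... | u_2] ∈ R^(4×2). The projector onto W = col(U) is P = U (U^T U)^(-1) U^T.
Compute U^T U =
  [10, -2]
  [-2, 15],
and U^T v = (-8, 16).
Solve U^T U · c = U^T v for the coefficients: c = (-44/73, 72/73). The projection is proj_W(v) = U c.
Check: (v - proj_W(v)) · u_1 = 0  (should be 0).
Check: (v - proj_W(v)) · u_2 = 0  (should be 0).
Result: proj_W(v) = (-216/73, 204/73, -144/73, 28/73).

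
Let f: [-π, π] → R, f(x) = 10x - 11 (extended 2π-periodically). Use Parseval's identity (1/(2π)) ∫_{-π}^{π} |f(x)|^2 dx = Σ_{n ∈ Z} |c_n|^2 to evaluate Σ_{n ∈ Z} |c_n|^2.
Σ |c_n|^2 = 100π^2/3 + 121

Expand and integrate term by term over [-π, π]:
  ∫ (10x)^2 dx = 100·(2π^3/3); ∫ 2·10·(-11)·x dx = 0 (odd integrand); ∫ (-11)^2 dx = 121·2π.
So (1/(2π)) ∫_{-π}^{π} (10x - 11)^2 dx = 100π^2/3 + 121 = 100π^2/3 + 121.
Parseval ⇒ Σ |c_n|^2 = 100π^2/3 + 121.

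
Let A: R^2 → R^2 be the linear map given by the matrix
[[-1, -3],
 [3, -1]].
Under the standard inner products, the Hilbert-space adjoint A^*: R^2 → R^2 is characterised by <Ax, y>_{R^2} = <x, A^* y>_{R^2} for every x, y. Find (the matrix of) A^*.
A^* = A^T =
[[-1, 3],
 [-3, -1]]

For real matrices with standard dot products, the defining identity <Ax, y> = <x, A^* y> gives (Ax)^T y = x^T (A^*) y, i.e. x^T A^T y = x^T (A^*) y. Since this holds for all x, y, we must have A^* = A^T. Therefore
A^* =
[[-1, 3],
 [-3, -1]].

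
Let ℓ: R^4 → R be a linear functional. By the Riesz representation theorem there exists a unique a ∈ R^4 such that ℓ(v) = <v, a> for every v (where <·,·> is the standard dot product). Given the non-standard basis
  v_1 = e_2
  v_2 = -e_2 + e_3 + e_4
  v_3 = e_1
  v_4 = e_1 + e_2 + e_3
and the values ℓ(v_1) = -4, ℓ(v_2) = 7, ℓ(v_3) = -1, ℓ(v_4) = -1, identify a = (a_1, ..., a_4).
a = (-1, -4, 4, -1)

Write a = (a_1, ..., a_4) in the standard basis. For each basis vector v_i, ℓ(v_i) = <v_i, a> is a linear equation in the a_j's. Collect the n equations into a matrix system V a = ℓ, where row i of V is v_i (expressed in the standard basis). Since V is invertible (lower-triangular with 1s on the diagonal, up to permutation), solve by back-substitution:
  V =
[[0, 1, 0, 0],
 [0, -1, 1, 1],
 [1, 0, 0, 0],
 [1, 1, 1, 0]]
  V a = (-4, 7, -1, -1)
Solving gives a = (-1, -4, 4, -1).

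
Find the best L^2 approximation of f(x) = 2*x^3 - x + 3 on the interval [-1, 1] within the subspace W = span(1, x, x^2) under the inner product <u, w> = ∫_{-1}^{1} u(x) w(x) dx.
g(x) = x/5 + 3

The best approximation g ∈ W is the orthogonal projection of f onto W. Writing g = a_0 + a_1 x + a_2 x^2, the coefficients solve the normal equations G · a = b where
  G_{ij} = <φ_i, φ_j> and b_i = <f, φ_i>, with φ_0 = 1, φ_1 = x, φ_2 = x^2.
G =
  [2, 0, 2/3]
  [0, 2/3, 0]
  [2/3, 0, 2/5],
b = (6, 2/15, 2).
Solving gives a_0 = 3, a_1 = 1/5, a_2 = 0, so
  g(x) = x/5 + 3.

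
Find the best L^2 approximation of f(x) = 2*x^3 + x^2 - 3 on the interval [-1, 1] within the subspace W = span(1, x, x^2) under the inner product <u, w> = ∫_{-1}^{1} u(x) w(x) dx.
g(x) = x^2 + 6*x/5 - 3

The best approximation g ∈ W is the orthogonal projection of f onto W. Writing g = a_0 + a_1 x + a_2 x^2, the coefficients solve the normal equations G · a = b where
  G_{ij} = <φ_i, φ_j> and b_i = <f, φ_i>, with φ_0 = 1, φ_1 = x, φ_2 = x^2.
G =
  [2, 0, 2/3]
  [0, 2/3, 0]
  [2/3, 0, 2/5],
b = (-16/3, 4/5, -8/5).
Solving gives a_0 = -3, a_1 = 6/5, a_2 = 1, so
  g(x) = x^2 + 6*x/5 - 3.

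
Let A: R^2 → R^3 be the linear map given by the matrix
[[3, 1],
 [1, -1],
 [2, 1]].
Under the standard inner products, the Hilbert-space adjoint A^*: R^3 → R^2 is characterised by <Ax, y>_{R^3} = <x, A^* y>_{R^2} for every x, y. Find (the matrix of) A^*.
A^* = A^T =
[[3, 1, 2],
 [1, -1, 1]]

For real matrices with standard dot products, the defining identity <Ax, y> = <x, A^* y> gives (Ax)^T y = x^T (A^*) y, i.e. x^T A^T y = x^T (A^*) y. Since this holds for all x, y, we must have A^* = A^T. Therefore
A^* =
[[3, 1, 2],
 [1, -1, 1]].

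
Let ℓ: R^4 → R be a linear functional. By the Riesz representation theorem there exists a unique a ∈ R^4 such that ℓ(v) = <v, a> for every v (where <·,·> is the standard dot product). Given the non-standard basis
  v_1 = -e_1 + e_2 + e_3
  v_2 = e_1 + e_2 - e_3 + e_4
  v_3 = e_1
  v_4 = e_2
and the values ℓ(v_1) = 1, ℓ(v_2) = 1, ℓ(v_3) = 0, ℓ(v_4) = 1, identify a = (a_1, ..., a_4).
a = (0, 1, 0, 0)

Write a = (a_1, ..., a_4) in the standard basis. For each basis vector v_i, ℓ(v_i) = <v_i, a> is a linear equation in the a_j's. Collect the n equations into a matrix system V a = ℓ, where row i of V is v_i (expressed in the standard basis). Since V is invertible (lower-triangular with 1s on the diagonal, up to permutation), solve by back-substitution:
  V =
[[-1, 1, 1, 0],
 [1, 1, -1, 1],
 [1, 0, 0, 0],
 [0, 1, 0, 0]]
  V a = (1, 1, 0, 1)
Solving gives a = (0, 1, 0, 0).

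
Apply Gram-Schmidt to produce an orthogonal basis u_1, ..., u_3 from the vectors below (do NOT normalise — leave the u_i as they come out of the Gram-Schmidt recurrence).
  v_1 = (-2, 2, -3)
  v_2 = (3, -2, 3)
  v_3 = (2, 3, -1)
Orthogonal basis:
  u_1 = (-2, 2, -3)
  u_2 = (13/17, 4/17, -6/17)
  u_3 = (0, 21/13, 14/13)

Apply the Gram-Schmidt recurrence
  u_1 = v_1
  u_i = v_i − Σ_{j<i} ((v_i · u_j) / (u_j · u_j)) · u_j.

Step by step this gives:
  u_1 = (-2, 2, -3)
  u_2 = (13/17, 4/17, -6/17)
  u_3 = (0, 21/13, 14/13)

Orthogonality check:
  u_2 · u_1 = 0 (should be 0)
  u_3 · u_1 = 0 (should be 0)
  u_3 · u_2 = 0 (should be 0)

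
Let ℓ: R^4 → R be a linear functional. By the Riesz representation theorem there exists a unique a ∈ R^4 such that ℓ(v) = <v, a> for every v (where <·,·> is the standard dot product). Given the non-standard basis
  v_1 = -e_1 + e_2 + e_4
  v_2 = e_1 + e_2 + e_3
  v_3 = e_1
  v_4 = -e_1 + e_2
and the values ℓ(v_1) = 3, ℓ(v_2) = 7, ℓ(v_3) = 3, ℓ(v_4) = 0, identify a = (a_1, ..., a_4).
a = (3, 3, 1, 3)

Write a = (a_1, ..., a_4) in the standard basis. For each basis vector v_i, ℓ(v_i) = <v_i, a> is a linear equation in the a_j's. Collect the n equations into a matrix system V a = ℓ, where row i of V is v_i (expressed in the standard basis). Since V is invertible (lower-triangular with 1s on the diagonal, up to permutation), solve by back-substitution:
  V =
[[-1, 1, 0, 1],
 [1, 1, 1, 0],
 [1, 0, 0, 0],
 [-1, 1, 0, 0]]
  V a = (3, 7, 3, 0)
Solving gives a = (3, 3, 1, 3).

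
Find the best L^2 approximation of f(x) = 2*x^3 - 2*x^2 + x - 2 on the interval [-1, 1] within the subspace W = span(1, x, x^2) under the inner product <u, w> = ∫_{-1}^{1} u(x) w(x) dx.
g(x) = -2*x^2 + 11*x/5 - 2

The best approximation g ∈ W is the orthogonal projection of f onto W. Writing g = a_0 + a_1 x + a_2 x^2, the coefficients solve the normal equations G · a = b where
  G_{ij} = <φ_i, φ_j> and b_i = <f, φ_i>, with φ_0 = 1, φ_1 = x, φ_2 = x^2.
G =
  [2, 0, 2/3]
  [0, 2/3, 0]
  [2/3, 0, 2/5],
b = (-16/3, 22/15, -32/15).
Solving gives a_0 = -2, a_1 = 11/5, a_2 = -2, so
  g(x) = -2*x^2 + 11*x/5 - 2.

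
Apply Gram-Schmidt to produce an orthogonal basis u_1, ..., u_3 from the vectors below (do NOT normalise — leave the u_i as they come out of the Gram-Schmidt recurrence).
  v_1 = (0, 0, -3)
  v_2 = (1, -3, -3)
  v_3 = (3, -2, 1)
Orthogonal basis:
  u_1 = (0, 0, -3)
  u_2 = (1, -3, 0)
  u_3 = (21/10, 7/10, 0)

Apply the Gram-Schmidt recurrence
  u_1 = v_1
  u_i = v_i − Σ_{j<i} ((v_i · u_j) / (u_j · u_j)) · u_j.

Step by step this gives:
  u_1 = (0, 0, -3)
  u_2 = (1, -3, 0)
  u_3 = (21/10, 7/10, 0)

Orthogonality check:
  u_2 · u_1 = 0 (should be 0)
  u_3 · u_1 = 0 (should be 0)
  u_3 · u_2 = 0 (should be 0)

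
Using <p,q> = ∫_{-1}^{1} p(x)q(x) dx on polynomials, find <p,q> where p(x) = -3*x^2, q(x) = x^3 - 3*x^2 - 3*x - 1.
<p,q> = 28/5

Expand the product: p(x)·q(x) = -3*x^5 + 9*x^4 + 9*x^3 + 3*x^2.
∫_{-1}^{1} of each monomial x^k gives [2/(k+1) if k even, 0 if k odd]. Integrating term-by-term (or equivalently evaluating the antiderivative F(x) = -x^6/2 + 9*x^5/5 + 9*x^4/4 + x^3 at the endpoints):
  F(1) − F(−1) = 91/20 − (-21/20) = 28/5.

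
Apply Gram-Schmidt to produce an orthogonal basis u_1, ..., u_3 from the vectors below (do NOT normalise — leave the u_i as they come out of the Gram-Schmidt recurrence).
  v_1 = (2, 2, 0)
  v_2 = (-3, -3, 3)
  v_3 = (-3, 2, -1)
Orthogonal basis:
  u_1 = (2, 2, 0)
  u_2 = (0, 0, 3)
  u_3 = (-5/2, 5/2, 0)

Apply the Gram-Schmidt recurrence
  u_1 = v_1
  u_i = v_i − Σ_{j<i} ((v_i · u_j) / (u_j · u_j)) · u_j.

Step by step this gives:
  u_1 = (2, 2, 0)
  u_2 = (0, 0, 3)
  u_3 = (-5/2, 5/2, 0)

Orthogonality check:
  u_2 · u_1 = 0 (should be 0)
  u_3 · u_1 = 0 (should be 0)
  u_3 · u_2 = 0 (should be 0)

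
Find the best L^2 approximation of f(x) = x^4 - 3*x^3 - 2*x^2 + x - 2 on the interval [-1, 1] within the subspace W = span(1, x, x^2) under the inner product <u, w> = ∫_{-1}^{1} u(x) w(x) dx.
g(x) = -8*x^2/7 - 4*x/5 - 73/35

The best approximation g ∈ W is the orthogonal projection of f onto W. Writing g = a_0 + a_1 x + a_2 x^2, the coefficients solve the normal equations G · a = b where
  G_{ij} = <φ_i, φ_j> and b_i = <f, φ_i>, with φ_0 = 1, φ_1 = x, φ_2 = x^2.
G =
  [2, 0, 2/3]
  [0, 2/3, 0]
  [2/3, 0, 2/5],
b = (-74/15, -8/15, -194/105).
Solving gives a_0 = -73/35, a_1 = -4/5, a_2 = -8/7, so
  g(x) = -8*x^2/7 - 4*x/5 - 73/35.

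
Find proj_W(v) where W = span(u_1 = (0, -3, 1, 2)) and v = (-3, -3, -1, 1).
proj_W(v) = (0, -15/7, 5/7, 10/7)

Set up U = [u_1 | ... | u_1] ∈ R^(4×1). The projector onto W = col(U) is P = U (U^T U)^(-1) U^T.
Compute U^T U =
  [14],
and U^T v = (10).
Solve U^T U · c = U^T v for the coefficients: c = (5/7). The projection is proj_W(v) = U c.
Check: (v - proj_W(v)) · u_1 = 0  (should be 0).
Result: proj_W(v) = (0, -15/7, 5/7, 10/7).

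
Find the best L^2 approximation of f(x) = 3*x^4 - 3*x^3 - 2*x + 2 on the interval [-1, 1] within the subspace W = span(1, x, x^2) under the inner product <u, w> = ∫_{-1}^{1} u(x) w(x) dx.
g(x) = 18*x^2/7 - 19*x/5 + 61/35

The best approximation g ∈ W is the orthogonal projection of f onto W. Writing g = a_0 + a_1 x + a_2 x^2, the coefficients solve the normal equations G · a = b where
  G_{ij} = <φ_i, φ_j> and b_i = <f, φ_i>, with φ_0 = 1, φ_1 = x, φ_2 = x^2.
G =
  [2, 0, 2/3]
  [0, 2/3, 0]
  [2/3, 0, 2/5],
b = (26/5, -38/15, 46/21).
Solving gives a_0 = 61/35, a_1 = -19/5, a_2 = 18/7, so
  g(x) = 18*x^2/7 - 19*x/5 + 61/35.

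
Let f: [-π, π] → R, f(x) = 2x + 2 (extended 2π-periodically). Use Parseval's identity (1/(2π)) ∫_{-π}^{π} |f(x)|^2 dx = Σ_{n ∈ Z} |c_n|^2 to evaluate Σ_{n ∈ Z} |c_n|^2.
Σ |c_n|^2 = 4π^2/3 + 4

Expand and integrate term by term over [-π, π]:
  ∫ (2x)^2 dx = 4·(2π^3/3); ∫ 2·2·(2)·x dx = 0 (odd integrand); ∫ 2^2 dx = 4·2π.
So (1/(2π)) ∫_{-π}^{π} (2x + 2)^2 dx = 4π^2/3 + 4 = 4π^2/3 + 4.
Parseval ⇒ Σ |c_n|^2 = 4π^2/3 + 4.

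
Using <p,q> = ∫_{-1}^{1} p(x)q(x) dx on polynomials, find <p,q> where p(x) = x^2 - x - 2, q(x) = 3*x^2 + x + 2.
<p,q> = -152/15

Expand the product: p(x)·q(x) = 3*x^4 - 2*x^3 - 5*x^2 - 4*x - 4.
∫_{-1}^{1} of each monomial x^k gives [2/(k+1) if k even, 0 if k odd]. Integrating term-by-term (or equivalently evaluating the antiderivative F(x) = 3*x^5/5 - x^4/2 - 5*x^3/3 - 2*x^2 - 4*x at the endpoints):
  F(1) − F(−1) = -227/30 − (77/30) = -152/15.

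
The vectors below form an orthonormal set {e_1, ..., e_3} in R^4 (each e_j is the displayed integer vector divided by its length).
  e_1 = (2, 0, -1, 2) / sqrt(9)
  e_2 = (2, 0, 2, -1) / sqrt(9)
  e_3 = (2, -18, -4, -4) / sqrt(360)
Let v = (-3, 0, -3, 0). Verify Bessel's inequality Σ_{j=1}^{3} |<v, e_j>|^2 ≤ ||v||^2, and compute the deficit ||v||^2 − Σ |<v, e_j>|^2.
Σ |<v, e_j>|^2 = 171/10; ||v||^2 = 18; deficit = 9/10

Write each e_j = u_j / sqrt(<u_j, u_j>) where u_j is the displayed integer vector. Then <v, e_j> = <v, u_j> / sqrt(<u_j, u_j>), so |<v, e_j>|^2 = <v, u_j>^2 / <u_j, u_j>.
Coefficients: <v, e_1> = -3/sqrt(9), <v, e_2> = -12/sqrt(9), <v, e_3> = 6/sqrt(360).
Square and sum: Σ |<v, e_j>|^2 = 171/10.
Compute ||v||^2 = v·v = 18.
Deficit = 18 − 171/10 = 9/10 ≥ 0, confirming Bessel's inequality. (The deficit equals ||v − Σ <v,e_j> e_j||^2, the squared distance from v to span{e_j}.)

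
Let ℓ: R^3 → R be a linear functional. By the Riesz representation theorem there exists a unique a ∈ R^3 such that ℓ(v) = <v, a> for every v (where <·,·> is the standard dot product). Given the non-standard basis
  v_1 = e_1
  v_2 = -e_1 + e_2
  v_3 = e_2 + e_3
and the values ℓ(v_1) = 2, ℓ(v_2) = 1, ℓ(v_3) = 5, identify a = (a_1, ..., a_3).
a = (2, 3, 2)

Write a = (a_1, ..., a_3) in the standard basis. For each basis vector v_i, ℓ(v_i) = <v_i, a> is a linear equation in the a_j's. Collect the n equations into a matrix system V a = ℓ, where row i of V is v_i (expressed in the standard basis). Since V is invertible (lower-triangular with 1s on the diagonal, up to permutation), solve by back-substitution:
  V =
[[1, 0, 0],
 [-1, 1, 0],
 [0, 1, 1]]
  V a = (2, 1, 5)
Solving gives a = (2, 3, 2).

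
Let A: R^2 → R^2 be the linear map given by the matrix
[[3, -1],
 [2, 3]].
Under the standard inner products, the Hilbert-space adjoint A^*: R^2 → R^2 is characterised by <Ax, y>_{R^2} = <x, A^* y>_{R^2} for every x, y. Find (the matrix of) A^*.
A^* = A^T =
[[3, 2],
 [-1, 3]]

For real matrices with standard dot products, the defining identity <Ax, y> = <x, A^* y> gives (Ax)^T y = x^T (A^*) y, i.e. x^T A^T y = x^T (A^*) y. Since this holds for all x, y, we must have A^* = A^T. Therefore
A^* =
[[3, 2],
 [-1, 3]].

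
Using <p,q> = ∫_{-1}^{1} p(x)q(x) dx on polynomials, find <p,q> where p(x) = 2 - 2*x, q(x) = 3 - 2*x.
<p,q> = 44/3

Expand the product: p(x)·q(x) = 4*x^2 - 10*x + 6.
∫_{-1}^{1} of each monomial x^k gives [2/(k+1) if k even, 0 if k odd]. Integrating term-by-term (or equivalently evaluating the antiderivative F(x) = 4*x^3/3 - 5*x^2 + 6*x at the endpoints):
  F(1) − F(−1) = 7/3 − (-37/3) = 44/3.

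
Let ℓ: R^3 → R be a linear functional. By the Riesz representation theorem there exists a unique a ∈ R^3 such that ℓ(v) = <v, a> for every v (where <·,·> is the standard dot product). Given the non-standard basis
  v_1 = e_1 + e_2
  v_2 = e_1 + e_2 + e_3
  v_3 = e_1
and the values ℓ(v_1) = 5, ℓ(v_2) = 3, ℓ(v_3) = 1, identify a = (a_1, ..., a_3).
a = (1, 4, -2)

Write a = (a_1, ..., a_3) in the standard basis. For each basis vector v_i, ℓ(v_i) = <v_i, a> is a linear equation in the a_j's. Collect the n equations into a matrix system V a = ℓ, where row i of V is v_i (expressed in the standard basis). Since V is invertible (lower-triangular with 1s on the diagonal, up to permutation), solve by back-substitution:
  V =
[[1, 1, 0],
 [1, 1, 1],
 [1, 0, 0]]
  V a = (5, 3, 1)
Solving gives a = (1, 4, -2).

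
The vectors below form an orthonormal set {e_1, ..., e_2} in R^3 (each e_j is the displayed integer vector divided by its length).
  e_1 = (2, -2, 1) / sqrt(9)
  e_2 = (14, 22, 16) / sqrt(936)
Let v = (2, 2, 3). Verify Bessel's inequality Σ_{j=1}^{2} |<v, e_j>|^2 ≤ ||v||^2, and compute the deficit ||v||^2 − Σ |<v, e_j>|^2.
Σ |<v, e_j>|^2 = 213/13; ||v||^2 = 17; deficit = 8/13

Write each e_j = u_j / sqrt(<u_j, u_j>) where u_j is the displayed integer vector. Then <v, e_j> = <v, u_j> / sqrt(<u_j, u_j>), so |<v, e_j>|^2 = <v, u_j>^2 / <u_j, u_j>.
Coefficients: <v, e_1> = 3/sqrt(9), <v, e_2> = 120/sqrt(936).
Square and sum: Σ |<v, e_j>|^2 = 213/13.
Compute ||v||^2 = v·v = 17.
Deficit = 17 − 213/13 = 8/13 ≥ 0, confirming Bessel's inequality. (The deficit equals ||v − Σ <v,e_j> e_j||^2, the squared distance from v to span{e_j}.)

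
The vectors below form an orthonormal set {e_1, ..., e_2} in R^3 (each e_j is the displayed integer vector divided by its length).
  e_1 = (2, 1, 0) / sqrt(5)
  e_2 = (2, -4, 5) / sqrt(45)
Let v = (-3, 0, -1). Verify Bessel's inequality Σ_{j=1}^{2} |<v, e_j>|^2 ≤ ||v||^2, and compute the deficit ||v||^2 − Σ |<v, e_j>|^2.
Σ |<v, e_j>|^2 = 89/9; ||v||^2 = 10; deficit = 1/9

Write each e_j = u_j / sqrt(<u_j, u_j>) where u_j is the displayed integer vector. Then <v, e_j> = <v, u_j> / sqrt(<u_j, u_j>), so |<v, e_j>|^2 = <v, u_j>^2 / <u_j, u_j>.
Coefficients: <v, e_1> = -6/sqrt(5), <v, e_2> = -11/sqrt(45).
Square and sum: Σ |<v, e_j>|^2 = 89/9.
Compute ||v||^2 = v·v = 10.
Deficit = 10 − 89/9 = 1/9 ≥ 0, confirming Bessel's inequality. (The deficit equals ||v − Σ <v,e_j> e_j||^2, the squared distance from v to span{e_j}.)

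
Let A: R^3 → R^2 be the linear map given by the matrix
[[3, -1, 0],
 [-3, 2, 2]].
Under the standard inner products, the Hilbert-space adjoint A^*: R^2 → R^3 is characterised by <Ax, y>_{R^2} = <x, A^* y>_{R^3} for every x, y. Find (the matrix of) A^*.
A^* = A^T =
[[3, -3],
 [-1, 2],
 [0, 2]]

For real matrices with standard dot products, the defining identity <Ax, y> = <x, A^* y> gives (Ax)^T y = x^T (A^*) y, i.e. x^T A^T y = x^T (A^*) y. Since this holds for all x, y, we must have A^* = A^T. Therefore
A^* =
[[3, -3],
 [-1, 2],
 [0, 2]].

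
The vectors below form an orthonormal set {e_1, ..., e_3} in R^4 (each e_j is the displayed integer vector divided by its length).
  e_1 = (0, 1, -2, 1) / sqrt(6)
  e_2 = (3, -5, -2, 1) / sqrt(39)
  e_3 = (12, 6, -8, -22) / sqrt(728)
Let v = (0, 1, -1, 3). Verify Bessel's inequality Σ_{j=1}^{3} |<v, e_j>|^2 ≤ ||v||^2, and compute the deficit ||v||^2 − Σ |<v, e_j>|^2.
Σ |<v, e_j>|^2 = 68/7; ||v||^2 = 11; deficit = 9/7

Write each e_j = u_j / sqrt(<u_j, u_j>) where u_j is the displayed integer vector. Then <v, e_j> = <v, u_j> / sqrt(<u_j, u_j>), so |<v, e_j>|^2 = <v, u_j>^2 / <u_j, u_j>.
Coefficients: <v, e_1> = 6/sqrt(6), <v, e_2> = 0/sqrt(39), <v, e_3> = -52/sqrt(728).
Square and sum: Σ |<v, e_j>|^2 = 68/7.
Compute ||v||^2 = v·v = 11.
Deficit = 11 − 68/7 = 9/7 ≥ 0, confirming Bessel's inequality. (The deficit equals ||v − Σ <v,e_j> e_j||^2, the squared distance from v to span{e_j}.)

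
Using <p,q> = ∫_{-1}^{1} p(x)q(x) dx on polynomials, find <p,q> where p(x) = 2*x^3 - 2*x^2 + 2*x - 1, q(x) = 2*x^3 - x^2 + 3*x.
<p,q> = 1114/105

Expand the product: p(x)·q(x) = 4*x^6 - 6*x^5 + 12*x^4 - 10*x^3 + 7*x^2 - 3*x.
∫_{-1}^{1} of each monomial x^k gives [2/(k+1) if k even, 0 if k odd]. Integrating term-by-term (or equivalently evaluating the antiderivative F(x) = 4*x^7/7 - x^6 + 12*x^5/5 - 5*x^4/2 + 7*x^3/3 - 3*x^2/2 at the endpoints):
  F(1) − F(−1) = 32/105 − (-1082/105) = 1114/105.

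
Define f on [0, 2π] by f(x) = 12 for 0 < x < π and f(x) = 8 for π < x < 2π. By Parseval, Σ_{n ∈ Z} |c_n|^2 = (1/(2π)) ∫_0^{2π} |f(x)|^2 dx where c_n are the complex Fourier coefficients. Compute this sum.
Σ |c_n|^2 = 104

Parseval equates the L^2 energy of f (normalised by 1/(2π)) with the ℓ^2 sum of its Fourier coefficients: (1/(2π)) ∫_0^{2π} |f|^2 = Σ |c_n|^2.
Compute the left side: (1/(2π)) [∫_0^π 12^2 dx + ∫_π^{2π} 8^2 dx] = (1/(2π)) · (144π + 64π) = (144 + 64)/2 = 104.
So Σ_{n ∈ Z} |c_n|^2 = 104.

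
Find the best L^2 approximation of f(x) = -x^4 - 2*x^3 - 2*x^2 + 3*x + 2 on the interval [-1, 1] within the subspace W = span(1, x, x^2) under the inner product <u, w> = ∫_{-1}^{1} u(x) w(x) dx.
g(x) = -20*x^2/7 + 9*x/5 + 73/35

The best approximation g ∈ W is the orthogonal projection of f onto W. Writing g = a_0 + a_1 x + a_2 x^2, the coefficients solve the normal equations G · a = b where
  G_{ij} = <φ_i, φ_j> and b_i = <f, φ_i>, with φ_0 = 1, φ_1 = x, φ_2 = x^2.
G =
  [2, 0, 2/3]
  [0, 2/3, 0]
  [2/3, 0, 2/5],
b = (34/15, 6/5, 26/105).
Solving gives a_0 = 73/35, a_1 = 9/5, a_2 = -20/7, so
  g(x) = -20*x^2/7 + 9*x/5 + 73/35.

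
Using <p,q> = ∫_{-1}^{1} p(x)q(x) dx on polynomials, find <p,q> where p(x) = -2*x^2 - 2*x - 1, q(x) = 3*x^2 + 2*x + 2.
<p,q> = -206/15

Expand the product: p(x)·q(x) = -6*x^4 - 10*x^3 - 11*x^2 - 6*x - 2.
∫_{-1}^{1} of each monomial x^k gives [2/(k+1) if k even, 0 if k odd]. Integrating term-by-term (or equivalently evaluating the antiderivative F(x) = -6*x^5/5 - 5*x^4/2 - 11*x^3/3 - 3*x^2 - 2*x at the endpoints):
  F(1) − F(−1) = -371/30 − (41/30) = -206/15.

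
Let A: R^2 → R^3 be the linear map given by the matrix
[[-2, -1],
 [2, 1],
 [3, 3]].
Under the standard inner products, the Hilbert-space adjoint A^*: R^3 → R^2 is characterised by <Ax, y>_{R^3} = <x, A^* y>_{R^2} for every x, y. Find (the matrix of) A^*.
A^* = A^T =
[[-2, 2, 3],
 [-1, 1, 3]]

For real matrices with standard dot products, the defining identity <Ax, y> = <x, A^* y> gives (Ax)^T y = x^T (A^*) y, i.e. x^T A^T y = x^T (A^*) y. Since this holds for all x, y, we must have A^* = A^T. Therefore
A^* =
[[-2, 2, 3],
 [-1, 1, 3]].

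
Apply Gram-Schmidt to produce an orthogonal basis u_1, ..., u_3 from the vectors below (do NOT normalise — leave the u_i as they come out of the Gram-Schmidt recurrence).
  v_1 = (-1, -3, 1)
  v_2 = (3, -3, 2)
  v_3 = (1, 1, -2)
Orthogonal basis:
  u_1 = (-1, -3, 1)
  u_2 = (41/11, -9/11, 14/11)
  u_3 = (33/89, -55/89, -132/89)

Apply the Gram-Schmidt recurrence
  u_1 = v_1
  u_i = v_i − Σ_{j<i} ((v_i · u_j) / (u_j · u_j)) · u_j.

Step by step this gives:
  u_1 = (-1, -3, 1)
  u_2 = (41/11, -9/11, 14/11)
  u_3 = (33/89, -55/89, -132/89)

Orthogonality check:
  u_2 · u_1 = 0 (should be 0)
  u_3 · u_1 = 0 (should be 0)
  u_3 · u_2 = 0 (should be 0)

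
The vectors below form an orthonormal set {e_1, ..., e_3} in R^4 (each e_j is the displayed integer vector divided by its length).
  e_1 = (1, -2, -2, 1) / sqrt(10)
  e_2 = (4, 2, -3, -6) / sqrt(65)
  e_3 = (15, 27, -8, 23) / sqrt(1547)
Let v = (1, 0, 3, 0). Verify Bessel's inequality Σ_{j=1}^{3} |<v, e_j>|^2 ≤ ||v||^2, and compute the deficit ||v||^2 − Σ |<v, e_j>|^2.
Σ |<v, e_j>|^2 = 699/238; ||v||^2 = 10; deficit = 1681/238

Write each e_j = u_j / sqrt(<u_j, u_j>) where u_j is the displayed integer vector. Then <v, e_j> = <v, u_j> / sqrt(<u_j, u_j>), so |<v, e_j>|^2 = <v, u_j>^2 / <u_j, u_j>.
Coefficients: <v, e_1> = -5/sqrt(10), <v, e_2> = -5/sqrt(65), <v, e_3> = -9/sqrt(1547).
Square and sum: Σ |<v, e_j>|^2 = 699/238.
Compute ||v||^2 = v·v = 10.
Deficit = 10 − 699/238 = 1681/238 ≥ 0, confirming Bessel's inequality. (The deficit equals ||v − Σ <v,e_j> e_j||^2, the squared distance from v to span{e_j}.)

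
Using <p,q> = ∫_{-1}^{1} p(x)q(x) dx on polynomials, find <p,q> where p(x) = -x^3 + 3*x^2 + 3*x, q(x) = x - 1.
<p,q> = -2/5

Expand the product: p(x)·q(x) = -x^4 + 4*x^3 - 3*x.
∫_{-1}^{1} of each monomial x^k gives [2/(k+1) if k even, 0 if k odd]. Integrating term-by-term (or equivalently evaluating the antiderivative F(x) = -x^5/5 + x^4 - 3*x^2/2 at the endpoints):
  F(1) − F(−1) = -7/10 − (-3/10) = -2/5.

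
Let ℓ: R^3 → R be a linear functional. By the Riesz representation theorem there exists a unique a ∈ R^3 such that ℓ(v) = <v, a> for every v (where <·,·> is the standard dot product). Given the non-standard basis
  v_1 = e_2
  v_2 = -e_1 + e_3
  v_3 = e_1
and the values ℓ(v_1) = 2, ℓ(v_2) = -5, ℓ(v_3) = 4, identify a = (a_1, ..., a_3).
a = (4, 2, -1)

Write a = (a_1, ..., a_3) in the standard basis. For each basis vector v_i, ℓ(v_i) = <v_i, a> is a linear equation in the a_j's. Collect the n equations into a matrix system V a = ℓ, where row i of V is v_i (expressed in the standard basis). Since V is invertible (lower-triangular with 1s on the diagonal, up to permutation), solve by back-substitution:
  V =
[[0, 1, 0],
 [-1, 0, 1],
 [1, 0, 0]]
  V a = (2, -5, 4)
Solving gives a = (4, 2, -1).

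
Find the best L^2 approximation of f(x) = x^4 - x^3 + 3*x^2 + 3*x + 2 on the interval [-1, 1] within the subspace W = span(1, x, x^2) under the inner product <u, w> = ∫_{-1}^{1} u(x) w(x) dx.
g(x) = 27*x^2/7 + 12*x/5 + 67/35

The best approximation g ∈ W is the orthogonal projection of f onto W. Writing g = a_0 + a_1 x + a_2 x^2, the coefficients solve the normal equations G · a = b where
  G_{ij} = <φ_i, φ_j> and b_i = <f, φ_i>, with φ_0 = 1, φ_1 = x, φ_2 = x^2.
G =
  [2, 0, 2/3]
  [0, 2/3, 0]
  [2/3, 0, 2/5],
b = (32/5, 8/5, 296/105).
Solving gives a_0 = 67/35, a_1 = 12/5, a_2 = 27/7, so
  g(x) = 27*x^2/7 + 12*x/5 + 67/35.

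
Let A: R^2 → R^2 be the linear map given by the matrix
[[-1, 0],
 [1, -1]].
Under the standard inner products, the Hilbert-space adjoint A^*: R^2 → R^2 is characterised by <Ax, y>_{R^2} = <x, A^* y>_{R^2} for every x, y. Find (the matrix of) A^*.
A^* = A^T =
[[-1, 1],
 [0, -1]]

For real matrices with standard dot products, the defining identity <Ax, y> = <x, A^* y> gives (Ax)^T y = x^T (A^*) y, i.e. x^T A^T y = x^T (A^*) y. Since this holds for all x, y, we must have A^* = A^T. Therefore
A^* =
[[-1, 1],
 [0, -1]].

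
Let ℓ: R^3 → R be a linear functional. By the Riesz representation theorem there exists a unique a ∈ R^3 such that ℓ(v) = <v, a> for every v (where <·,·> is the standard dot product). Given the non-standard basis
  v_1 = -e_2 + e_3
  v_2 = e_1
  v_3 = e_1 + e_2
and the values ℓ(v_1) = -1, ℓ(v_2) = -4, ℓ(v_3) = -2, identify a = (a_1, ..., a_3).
a = (-4, 2, 1)

Write a = (a_1, ..., a_3) in the standard basis. For each basis vector v_i, ℓ(v_i) = <v_i, a> is a linear equation in the a_j's. Collect the n equations into a matrix system V a = ℓ, where row i of V is v_i (expressed in the standard basis). Since V is invertible (lower-triangular with 1s on the diagonal, up to permutation), solve by back-substitution:
  V =
[[0, -1, 1],
 [1, 0, 0],
 [1, 1, 0]]
  V a = (-1, -4, -2)
Solving gives a = (-4, 2, 1).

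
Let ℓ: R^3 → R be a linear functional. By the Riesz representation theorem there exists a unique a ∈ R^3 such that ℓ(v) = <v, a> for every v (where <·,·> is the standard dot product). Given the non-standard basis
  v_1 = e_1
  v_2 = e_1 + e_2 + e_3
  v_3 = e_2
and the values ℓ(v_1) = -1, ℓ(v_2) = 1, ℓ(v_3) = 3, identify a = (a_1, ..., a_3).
a = (-1, 3, -1)

Write a = (a_1, ..., a_3) in the standard basis. For each basis vector v_i, ℓ(v_i) = <v_i, a> is a linear equation in the a_j's. Collect the n equations into a matrix system V a = ℓ, where row i of V is v_i (expressed in the standard basis). Since V is invertible (lower-triangular with 1s on the diagonal, up to permutation), solve by back-substitution:
  V =
[[1, 0, 0],
 [1, 1, 1],
 [0, 1, 0]]
  V a = (-1, 1, 3)
Solving gives a = (-1, 3, -1).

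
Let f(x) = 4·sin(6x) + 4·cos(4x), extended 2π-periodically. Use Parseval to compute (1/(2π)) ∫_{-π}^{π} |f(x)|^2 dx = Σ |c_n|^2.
Σ |c_n|^2 = 16

Expand |f|^2 and use orthogonality of {sin(nx), cos(mx)} on [-π, π]:
  ∫_{-π}^{π} sin(nx)^2 dx = π, ∫ cos(mx)^2 dx = π, and cross terms integrate to 0.
So ∫_{-π}^{π} f(x)^2 dx = 4^2 · π + 4^2 · π = (16 + 16)π.
Divide by 2π: (16 + 16)/2 = 16.
By Parseval, this equals Σ |c_n|^2.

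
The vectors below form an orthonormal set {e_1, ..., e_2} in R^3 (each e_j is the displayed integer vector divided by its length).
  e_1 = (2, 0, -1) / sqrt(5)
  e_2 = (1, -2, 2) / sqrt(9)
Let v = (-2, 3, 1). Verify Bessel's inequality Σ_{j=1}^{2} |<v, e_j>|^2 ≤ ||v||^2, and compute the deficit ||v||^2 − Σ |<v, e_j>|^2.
Σ |<v, e_j>|^2 = 9; ||v||^2 = 14; deficit = 5

Write each e_j = u_j / sqrt(<u_j, u_j>) where u_j is the displayed integer vector. Then <v, e_j> = <v, u_j> / sqrt(<u_j, u_j>), so |<v, e_j>|^2 = <v, u_j>^2 / <u_j, u_j>.
Coefficients: <v, e_1> = -5/sqrt(5), <v, e_2> = -6/sqrt(9).
Square and sum: Σ |<v, e_j>|^2 = 9.
Compute ||v||^2 = v·v = 14.
Deficit = 14 − 9 = 5 ≥ 0, confirming Bessel's inequality. (The deficit equals ||v − Σ <v,e_j> e_j||^2, the squared distance from v to span{e_j}.)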